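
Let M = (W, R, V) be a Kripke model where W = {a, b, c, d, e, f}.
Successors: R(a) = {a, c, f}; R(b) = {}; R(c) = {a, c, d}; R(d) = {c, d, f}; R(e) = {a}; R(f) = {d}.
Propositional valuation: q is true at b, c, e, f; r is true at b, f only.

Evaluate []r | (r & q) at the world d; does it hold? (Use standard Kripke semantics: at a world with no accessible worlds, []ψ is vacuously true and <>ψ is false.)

At d: []r is false, r & q is false, so []r | (r & q) is false.
  At d: []r requires r at every successor {c, d, f}.
    r fails at c, so []r is false at d.

No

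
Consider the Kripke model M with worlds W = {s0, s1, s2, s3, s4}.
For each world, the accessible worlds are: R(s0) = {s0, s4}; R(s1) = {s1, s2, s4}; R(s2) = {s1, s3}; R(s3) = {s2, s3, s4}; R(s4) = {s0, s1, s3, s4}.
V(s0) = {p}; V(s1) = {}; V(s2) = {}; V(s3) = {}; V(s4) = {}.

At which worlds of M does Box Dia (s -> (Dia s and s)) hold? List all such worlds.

s0, s1, s2, s3, s4

Let φ = Box Dia (s -> (Dia s and s)). Evaluate φ at each world:
  s0 (successors {s0, s4}): φ is true.
  s1 (successors {s1, s2, s4}): φ is true.
  s2 (successors {s1, s3}): φ is true.
  s3 (successors {s2, s3, s4}): φ is true.
  s4 (successors {s0, s1, s3, s4}): φ is true.
For instance, at s3:
  At s3: Box Dia (s -> (Dia s and s)) requires Dia (s -> (Dia s and s)) at every successor {s2, s3, s4}.
      At s2: Dia (s -> (Dia s and s)) requires s -> (Dia s and s) at some successor in {s1, s3}.
        s -> (Dia s and s) holds at s1, so Dia (s -> (Dia s and s)) is true at s2.
      At s3: Dia (s -> (Dia s and s)) requires s -> (Dia s and s) at some successor in {s2, s3, s4}.
        s -> (Dia s and s) holds at s2, so Dia (s -> (Dia s and s)) is true at s3.
      At s4: Dia (s -> (Dia s and s)) requires s -> (Dia s and s) at some successor in {s0, s1, s3, s4}.
        s -> (Dia s and s) holds at s0, so Dia (s -> (Dia s and s)) is true at s4.
  So Box Dia (s -> (Dia s and s)) is true at s3.
Satisfying worlds: {s0, s1, s2, s3, s4}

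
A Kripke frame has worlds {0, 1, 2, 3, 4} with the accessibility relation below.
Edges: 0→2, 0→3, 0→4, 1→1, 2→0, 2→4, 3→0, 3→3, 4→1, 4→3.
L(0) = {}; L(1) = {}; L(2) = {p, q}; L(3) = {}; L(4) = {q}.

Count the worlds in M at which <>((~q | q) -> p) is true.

Let φ = <>((~q | q) -> p). Evaluate φ at each world:
  0 (successors {2, 3, 4}): φ is true.
  1 (successors {1}): φ is false.
  2 (successors {0, 4}): φ is false.
  3 (successors {0, 3}): φ is false.
  4 (successors {1, 3}): φ is false.
For instance, at 3:
  At 3: <>((~q | q) -> p) requires (~q | q) -> p at some successor in {0, 3}.
    At 0: (~q | q) -> p is false.
    At 3: (~q | q) -> p is false.
  So <>((~q | q) -> p) is false at 3.
Satisfying worlds: {0}

1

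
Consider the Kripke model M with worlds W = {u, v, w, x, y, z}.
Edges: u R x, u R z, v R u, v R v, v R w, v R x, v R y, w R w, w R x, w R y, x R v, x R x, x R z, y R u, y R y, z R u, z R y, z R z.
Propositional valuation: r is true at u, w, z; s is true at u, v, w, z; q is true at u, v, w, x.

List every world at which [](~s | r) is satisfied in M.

u, w, y, z

Let φ = [](~s | r). Evaluate φ at each world:
  u (successors {x, z}): φ is true.
  v (successors {u, v, w, x, y}): φ is false.
  w (successors {w, x, y}): φ is true.
  x (successors {v, x, z}): φ is false.
  y (successors {u, y}): φ is true.
  z (successors {u, y, z}): φ is true.
For instance, at z:
  At z: [](~s | r) requires ~s | r at every successor {u, y, z}.
    At u: ~s | r is true.
    At y: ~s | r is true.
    At z: ~s | r is true.
  So [](~s | r) is true at z.
Satisfying worlds: {u, w, y, z}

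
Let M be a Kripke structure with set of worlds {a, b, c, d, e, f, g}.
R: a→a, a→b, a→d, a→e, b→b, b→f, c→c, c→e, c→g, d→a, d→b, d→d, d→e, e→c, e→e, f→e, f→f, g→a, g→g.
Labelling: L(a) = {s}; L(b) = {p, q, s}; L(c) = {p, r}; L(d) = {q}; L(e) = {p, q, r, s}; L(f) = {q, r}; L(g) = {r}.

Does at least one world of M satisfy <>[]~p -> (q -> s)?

Yes

Let φ = <>[]~p -> (q -> s). Evaluate φ at each world:
  a (successors {a, b, d, e}): φ is true.
  b (successors {b, f}): φ is true.
  c (successors {c, e, g}): φ is true.
  d (successors {a, b, d, e}): φ is true.
  e (successors {c, e}): φ is true.
  f (successors {e, f}): φ is true.
  g (successors {a, g}): φ is true.
Detail at a (witness):
  At a: <>[]~p is false, q -> s is true, so <>[]~p -> (q -> s) is true.
    At a: <>[]~p requires []~p at some successor in {a, b, d, e}.
      At a: []~p is false.
      At b: []~p is false.
      At d: []~p is false.
      At e: []~p is false.
    So <>[]~p is false at a.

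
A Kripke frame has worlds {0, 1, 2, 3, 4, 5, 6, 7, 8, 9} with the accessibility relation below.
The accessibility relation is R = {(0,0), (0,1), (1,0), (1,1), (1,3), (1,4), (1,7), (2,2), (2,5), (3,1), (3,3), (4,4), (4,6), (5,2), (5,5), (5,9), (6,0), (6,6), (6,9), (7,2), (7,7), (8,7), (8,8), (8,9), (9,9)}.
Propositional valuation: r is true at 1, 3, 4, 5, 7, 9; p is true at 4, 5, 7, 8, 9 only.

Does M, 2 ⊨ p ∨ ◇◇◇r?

Yes

Recall that ◇ψ holds at a world iff ψ holds at some accessible world.
At 2: p is false, ◇◇◇r is true, so p ∨ ◇◇◇r is true.
  At 2: ◇◇◇r requires ◇◇r at some successor in {2, 5}.
    ◇◇r holds at 2, so ◇◇◇r is true at 2.
      At 2: ◇◇r requires ◇r at some successor in {2, 5}.
        ◇r holds at 2, so ◇◇r is true at 2.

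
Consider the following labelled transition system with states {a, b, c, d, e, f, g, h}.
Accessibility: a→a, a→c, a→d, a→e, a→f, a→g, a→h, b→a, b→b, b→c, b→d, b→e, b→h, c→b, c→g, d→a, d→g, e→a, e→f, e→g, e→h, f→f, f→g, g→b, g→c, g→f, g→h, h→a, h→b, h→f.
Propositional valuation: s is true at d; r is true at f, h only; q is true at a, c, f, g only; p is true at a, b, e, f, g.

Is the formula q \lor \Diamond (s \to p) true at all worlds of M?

Let φ = q \lor \Diamond (s \to p). Evaluate φ at each world:
  a (successors {a, c, d, e, f, g, h}): φ is true.
  b (successors {a, b, c, d, e, h}): φ is true.
  c (successors {b, g}): φ is true.
  d (successors {a, g}): φ is true.
  e (successors {a, f, g, h}): φ is true.
  f (successors {f, g}): φ is true.
  g (successors {b, c, f, h}): φ is true.
  h (successors {a, b, f}): φ is true.
For instance, at f:
  At f: q is true, \Diamond (s \to p) is true, so q \lor \Diamond (s \to p) is true.
    At f: \Diamond (s \to p) requires s \to p at some successor in {f, g}.
      s \to p holds at f, so \Diamond (s \to p) is true at f.

Yes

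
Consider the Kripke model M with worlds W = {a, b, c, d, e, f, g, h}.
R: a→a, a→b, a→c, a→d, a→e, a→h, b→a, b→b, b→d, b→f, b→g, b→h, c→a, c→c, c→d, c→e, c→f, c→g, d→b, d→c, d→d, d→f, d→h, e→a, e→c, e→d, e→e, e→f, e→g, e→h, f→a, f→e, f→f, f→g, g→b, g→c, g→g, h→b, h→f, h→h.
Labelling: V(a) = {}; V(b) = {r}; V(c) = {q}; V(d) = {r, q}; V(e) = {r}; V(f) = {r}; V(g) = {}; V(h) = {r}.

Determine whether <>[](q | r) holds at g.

At g: <>[](q | r) requires [](q | r) at some successor in {b, c, g}.
  At b: [](q | r) is false.
  At c: [](q | r) is false.
  At g: [](q | r) is false.
So <>[](q | r) is false at g.

No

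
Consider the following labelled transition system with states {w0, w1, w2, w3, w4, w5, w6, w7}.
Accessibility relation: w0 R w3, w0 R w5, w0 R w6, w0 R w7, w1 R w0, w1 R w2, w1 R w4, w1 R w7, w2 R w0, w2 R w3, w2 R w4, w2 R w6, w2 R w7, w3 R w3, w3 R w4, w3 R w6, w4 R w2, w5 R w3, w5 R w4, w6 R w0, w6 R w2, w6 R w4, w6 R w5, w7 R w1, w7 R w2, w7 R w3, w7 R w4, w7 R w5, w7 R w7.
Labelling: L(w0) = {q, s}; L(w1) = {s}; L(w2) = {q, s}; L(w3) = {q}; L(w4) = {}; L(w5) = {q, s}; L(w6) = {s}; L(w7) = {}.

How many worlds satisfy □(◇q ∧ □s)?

0

Let φ = □(◇q ∧ □s). Evaluate φ at each world:
  w0 (successors {w3, w5, w6, w7}): φ is false.
  w1 (successors {w0, w2, w4, w7}): φ is false.
  w2 (successors {w0, w3, w4, w6, w7}): φ is false.
  w3 (successors {w3, w4, w6}): φ is false.
  w4 (successors {w2}): φ is false.
  w5 (successors {w3, w4}): φ is false.
  w6 (successors {w0, w2, w4, w5}): φ is false.
  w7 (successors {w1, w2, w3, w4, w5, w7}): φ is false.
For instance, at w2:
  At w2: □(◇q ∧ □s) requires ◇q ∧ □s at every successor {w0, w3, w4, w6, w7}.
    ◇q ∧ □s fails at w0, so □(◇q ∧ □s) is false at w2.
      At w0: ◇q is true, □s is false, so ◇q ∧ □s is false.
Satisfying worlds: none.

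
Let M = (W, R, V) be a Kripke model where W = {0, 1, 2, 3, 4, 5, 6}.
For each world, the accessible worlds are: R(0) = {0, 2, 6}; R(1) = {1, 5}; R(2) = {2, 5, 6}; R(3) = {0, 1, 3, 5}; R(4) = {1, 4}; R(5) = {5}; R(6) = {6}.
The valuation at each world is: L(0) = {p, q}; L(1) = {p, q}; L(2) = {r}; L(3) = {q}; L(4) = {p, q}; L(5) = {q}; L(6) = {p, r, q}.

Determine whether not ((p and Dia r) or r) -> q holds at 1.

Yes

Recall that Dia ψ holds at a world iff ψ holds at some accessible world.
At 1: not ((p and Dia r) or r) is true, q is true, so not ((p and Dia r) or r) -> q is true.
  At 1: (p and Dia r) or r is false, so not ((p and Dia r) or r) is true.
    At 1: p and Dia r is false, r is false, so (p and Dia r) or r is false.
      At 1: p is true, Dia r is false, so p and Dia r is false.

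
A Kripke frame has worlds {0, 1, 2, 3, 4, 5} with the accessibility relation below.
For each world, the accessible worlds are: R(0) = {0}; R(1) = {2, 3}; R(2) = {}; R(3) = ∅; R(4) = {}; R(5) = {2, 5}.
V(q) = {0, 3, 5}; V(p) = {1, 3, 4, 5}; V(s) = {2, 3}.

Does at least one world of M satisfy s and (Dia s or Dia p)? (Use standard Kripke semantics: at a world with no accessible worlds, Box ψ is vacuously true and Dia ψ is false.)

No

Let φ = s and (Dia s or Dia p). Evaluate φ at each world:
  0 (successors {0}): φ is false.
  1 (successors {2, 3}): φ is false.
  2 (successors ∅): φ is false.
  3 (successors ∅): φ is false.
  4 (successors ∅): φ is false.
  5 (successors {2, 5}): φ is false.
For instance, at 0:
  At 0: s is false, Dia s or Dia p is false, so s and (Dia s or Dia p) is false.
    At 0: Dia s is false, Dia p is false, so Dia s or Dia p is false.
      At 0: Dia s requires s at some successor in {0}.
        At 0: s is false.
      So Dia s is false at 0.
      At 0: Dia p requires p at some successor in {0}.
        At 0: p is false.
      So Dia p is false at 0.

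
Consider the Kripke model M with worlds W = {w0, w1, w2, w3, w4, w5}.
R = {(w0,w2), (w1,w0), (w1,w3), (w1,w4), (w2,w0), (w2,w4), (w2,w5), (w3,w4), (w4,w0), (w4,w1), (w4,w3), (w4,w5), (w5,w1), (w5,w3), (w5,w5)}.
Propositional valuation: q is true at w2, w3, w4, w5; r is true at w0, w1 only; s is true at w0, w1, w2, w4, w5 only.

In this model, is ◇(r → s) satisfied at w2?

Recall that ◇ψ holds at a world iff ψ holds at some accessible world.
At w2: ◇(r → s) requires r → s at some successor in {w0, w4, w5}.
  r → s holds at w0, so ◇(r → s) is true at w2.

Yes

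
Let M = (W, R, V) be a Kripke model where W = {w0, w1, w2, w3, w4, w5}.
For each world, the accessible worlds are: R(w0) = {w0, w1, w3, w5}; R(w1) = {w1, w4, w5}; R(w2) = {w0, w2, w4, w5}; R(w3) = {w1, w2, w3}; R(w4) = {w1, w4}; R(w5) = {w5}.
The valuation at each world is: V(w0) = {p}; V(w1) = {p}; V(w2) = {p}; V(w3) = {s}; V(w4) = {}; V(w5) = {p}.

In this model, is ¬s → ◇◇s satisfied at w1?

At w1: ¬s is true, ◇◇s is false, so ¬s → ◇◇s is false.
  At w1: ◇◇s requires ◇s at some successor in {w1, w4, w5}.
    At w1: ◇s is false.
    At w4: ◇s is false.
    At w5: ◇s is false.
  So ◇◇s is false at w1.

No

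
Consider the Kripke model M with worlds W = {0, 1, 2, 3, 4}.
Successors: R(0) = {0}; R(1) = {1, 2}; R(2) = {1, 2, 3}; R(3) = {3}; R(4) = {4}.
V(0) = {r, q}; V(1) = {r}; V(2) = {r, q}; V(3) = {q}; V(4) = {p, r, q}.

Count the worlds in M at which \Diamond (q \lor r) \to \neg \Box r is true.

Let φ = \Diamond (q \lor r) \to \neg \Box r. Evaluate φ at each world:
  0 (successors {0}): φ is false.
  1 (successors {1, 2}): φ is false.
  2 (successors {1, 2, 3}): φ is true.
  3 (successors {3}): φ is true.
  4 (successors {4}): φ is false.
For instance, at 0:
  At 0: \Diamond (q \lor r) is true, \neg \Box r is false, so \Diamond (q \lor r) \to \neg \Box r is false.
    At 0: \Diamond (q \lor r) requires q \lor r at some successor in {0}.
      q \lor r holds at 0, so \Diamond (q \lor r) is true at 0.
    At 0: \Box r is true, so \neg \Box r is false.
      At 0: \Box r requires r at every successor {0}.
        At 0: r is true.
      So \Box r is true at 0.
Satisfying worlds: {2, 3}

2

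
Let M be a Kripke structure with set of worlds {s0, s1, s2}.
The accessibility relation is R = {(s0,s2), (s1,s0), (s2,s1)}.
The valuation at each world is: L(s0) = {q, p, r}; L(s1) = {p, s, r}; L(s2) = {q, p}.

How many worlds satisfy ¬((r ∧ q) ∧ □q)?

Let φ = ¬((r ∧ q) ∧ □q). Evaluate φ at each world:
  s0 (successors {s2}): φ is false.
  s1 (successors {s0}): φ is true.
  s2 (successors {s1}): φ is true.
For instance, at s2:
  At s2: (r ∧ q) ∧ □q is false, so ¬((r ∧ q) ∧ □q) is true.
    At s2: r ∧ q is false, □q is false, so (r ∧ q) ∧ □q is false.
      At s2: □q requires q at every successor {s1}.
        q fails at s1, so □q is false at s2.
Satisfying worlds: {s1, s2}

2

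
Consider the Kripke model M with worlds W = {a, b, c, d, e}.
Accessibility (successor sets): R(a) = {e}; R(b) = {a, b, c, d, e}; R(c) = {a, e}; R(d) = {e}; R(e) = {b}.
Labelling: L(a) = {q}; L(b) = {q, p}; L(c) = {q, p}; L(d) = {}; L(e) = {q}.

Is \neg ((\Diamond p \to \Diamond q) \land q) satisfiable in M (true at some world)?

Yes

Let φ = \neg ((\Diamond p \to \Diamond q) \land q). Evaluate φ at each world:
  a (successors {e}): φ is false.
  b (successors {a, b, c, d, e}): φ is false.
  c (successors {a, e}): φ is false.
  d (successors {e}): φ is true.
  e (successors {b}): φ is false.
Detail at d (witness):
  At d: (\Diamond p \to \Diamond q) \land q is false, so \neg ((\Diamond p \to \Diamond q) \land q) is true.
    At d: \Diamond p \to \Diamond q is true, q is false, so (\Diamond p \to \Diamond q) \land q is false.
      At d: \Diamond p is false, \Diamond q is true, so \Diamond p \to \Diamond q is true.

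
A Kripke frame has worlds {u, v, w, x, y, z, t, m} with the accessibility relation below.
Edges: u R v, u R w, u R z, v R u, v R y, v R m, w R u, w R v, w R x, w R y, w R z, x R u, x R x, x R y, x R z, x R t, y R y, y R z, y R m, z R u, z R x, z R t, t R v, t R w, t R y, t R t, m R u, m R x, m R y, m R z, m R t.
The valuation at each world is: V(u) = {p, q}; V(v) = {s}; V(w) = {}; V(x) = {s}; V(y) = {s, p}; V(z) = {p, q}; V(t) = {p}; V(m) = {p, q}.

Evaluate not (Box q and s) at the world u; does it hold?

At u: Box q and s is false, so not (Box q and s) is true.
  At u: Box q is false, s is false, so Box q and s is false.
    At u: Box q requires q at every successor {v, w, z}.
      q fails at v, so Box q is false at u.

Yes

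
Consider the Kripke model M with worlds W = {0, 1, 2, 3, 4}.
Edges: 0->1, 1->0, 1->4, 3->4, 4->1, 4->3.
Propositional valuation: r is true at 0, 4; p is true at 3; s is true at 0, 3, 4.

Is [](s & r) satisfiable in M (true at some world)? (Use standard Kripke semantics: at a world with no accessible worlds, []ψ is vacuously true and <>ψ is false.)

Yes

Recall that []ψ holds at a world iff ψ holds at every accessible world, and <>ψ holds iff ψ holds at some accessible world.
Let φ = [](s & r). Evaluate φ at each world:
  0 (successors {1}): φ is false.
  1 (successors {0, 4}): φ is true.
  2 (successors ∅): φ is true.
  3 (successors {4}): φ is true.
  4 (successors {1, 3}): φ is false.
Detail at 1 (witness):
  At 1: [](s & r) requires s & r at every successor {0, 4}.
    At 0: s & r is true.
    At 4: s & r is true.
  So [](s & r) is true at 1.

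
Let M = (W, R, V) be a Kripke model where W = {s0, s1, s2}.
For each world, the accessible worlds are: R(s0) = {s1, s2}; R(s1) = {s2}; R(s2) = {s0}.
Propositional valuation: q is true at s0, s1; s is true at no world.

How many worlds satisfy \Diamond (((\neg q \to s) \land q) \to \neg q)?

Let φ = \Diamond (((\neg q \to s) \land q) \to \neg q). Evaluate φ at each world:
  s0 (successors {s1, s2}): φ is true.
  s1 (successors {s2}): φ is true.
  s2 (successors {s0}): φ is false.
For instance, at s1:
  At s1: \Diamond (((\neg q \to s) \land q) \to \neg q) requires ((\neg q \to s) \land q) \to \neg q at some successor in {s2}.
    ((\neg q \to s) \land q) \to \neg q holds at s2, so \Diamond (((\neg q \to s) \land q) \to \neg q) is true at s1.
Satisfying worlds: {s0, s1}

2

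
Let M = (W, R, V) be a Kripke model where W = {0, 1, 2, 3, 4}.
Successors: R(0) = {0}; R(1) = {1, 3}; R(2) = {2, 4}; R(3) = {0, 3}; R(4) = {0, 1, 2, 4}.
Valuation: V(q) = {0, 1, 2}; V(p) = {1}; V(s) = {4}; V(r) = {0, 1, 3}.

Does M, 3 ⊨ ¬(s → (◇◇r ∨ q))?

At 3: s → (◇◇r ∨ q) is true, so ¬(s → (◇◇r ∨ q)) is false.
  At 3: s is false, ◇◇r ∨ q is true, so s → (◇◇r ∨ q) is true.
    At 3: ◇◇r is true, q is false, so ◇◇r ∨ q is true.
      At 3: ◇◇r requires ◇r at some successor in {0, 3}.
        ◇r holds at 0, so ◇◇r is true at 3.

No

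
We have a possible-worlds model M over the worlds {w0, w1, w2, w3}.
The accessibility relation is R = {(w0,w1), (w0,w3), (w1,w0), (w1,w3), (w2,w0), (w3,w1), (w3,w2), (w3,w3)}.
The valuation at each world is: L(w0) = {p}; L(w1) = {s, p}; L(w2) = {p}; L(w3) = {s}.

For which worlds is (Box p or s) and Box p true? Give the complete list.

Let φ = (Box p or s) and Box p. Evaluate φ at each world:
  w0 (successors {w1, w3}): φ is false.
  w1 (successors {w0, w3}): φ is false.
  w2 (successors {w0}): φ is true.
  w3 (successors {w1, w2, w3}): φ is false.
For instance, at w3:
  At w3: Box p or s is true, Box p is false, so (Box p or s) and Box p is false.
    At w3: Box p is false, s is true, so Box p or s is true.
      At w3: Box p requires p at every successor {w1, w2, w3}.
        p fails at w3, so Box p is false at w3.
    At w3: Box p requires p at every successor {w1, w2, w3}.
      p fails at w3, so Box p is false at w3.
Satisfying worlds: {w2}

w2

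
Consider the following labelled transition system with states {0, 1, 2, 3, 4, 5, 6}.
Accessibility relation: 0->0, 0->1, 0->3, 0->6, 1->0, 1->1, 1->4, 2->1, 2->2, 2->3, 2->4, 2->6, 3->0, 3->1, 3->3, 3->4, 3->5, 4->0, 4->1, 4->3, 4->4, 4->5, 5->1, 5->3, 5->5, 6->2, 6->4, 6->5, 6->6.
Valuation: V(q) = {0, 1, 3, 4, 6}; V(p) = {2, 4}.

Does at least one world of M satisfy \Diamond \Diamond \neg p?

Let φ = \Diamond \Diamond \neg p. Evaluate φ at each world:
  0 (successors {0, 1, 3, 6}): φ is true.
  1 (successors {0, 1, 4}): φ is true.
  2 (successors {1, 2, 3, 4, 6}): φ is true.
  3 (successors {0, 1, 3, 4, 5}): φ is true.
  4 (successors {0, 1, 3, 4, 5}): φ is true.
  5 (successors {1, 3, 5}): φ is true.
  6 (successors {2, 4, 5, 6}): φ is true.
Detail at 0 (witness):
  At 0: \Diamond \Diamond \neg p requires \Diamond \neg p at some successor in {0, 1, 3, 6}.
    \Diamond \neg p holds at 0, so \Diamond \Diamond \neg p is true at 0.
      At 0: \Diamond \neg p requires \neg p at some successor in {0, 1, 3, 6}.
        \neg p holds at 0, so \Diamond \neg p is true at 0.

Yes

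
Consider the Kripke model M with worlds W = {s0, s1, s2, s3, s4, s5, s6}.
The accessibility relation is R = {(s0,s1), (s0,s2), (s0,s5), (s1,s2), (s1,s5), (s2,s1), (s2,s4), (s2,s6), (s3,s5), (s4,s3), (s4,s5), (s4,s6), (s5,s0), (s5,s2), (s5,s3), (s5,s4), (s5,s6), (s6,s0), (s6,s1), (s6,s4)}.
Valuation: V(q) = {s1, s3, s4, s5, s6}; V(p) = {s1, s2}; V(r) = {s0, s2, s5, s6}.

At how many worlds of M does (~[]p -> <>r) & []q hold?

Recall that []ψ holds at a world iff ψ holds at every accessible world, and <>ψ holds iff ψ holds at some accessible world.
Let φ = (~[]p -> <>r) & []q. Evaluate φ at each world:
  s0 (successors {s1, s2, s5}): φ is false.
  s1 (successors {s2, s5}): φ is false.
  s2 (successors {s1, s4, s6}): φ is true.
  s3 (successors {s5}): φ is true.
  s4 (successors {s3, s5, s6}): φ is true.
  s5 (successors {s0, s2, s3, s4, s6}): φ is false.
  s6 (successors {s0, s1, s4}): φ is false.
For instance, at s6:
  At s6: ~[]p -> <>r is true, []q is false, so (~[]p -> <>r) & []q is false.
    At s6: ~[]p is true, <>r is true, so ~[]p -> <>r is true.
      At s6: []p is false, so ~[]p is true.
      At s6: <>r requires r at some successor in {s0, s1, s4}.
        r holds at s0, so <>r is true at s6.
    At s6: []q requires q at every successor {s0, s1, s4}.
      q fails at s0, so []q is false at s6.
Satisfying worlds: {s2, s3, s4}

3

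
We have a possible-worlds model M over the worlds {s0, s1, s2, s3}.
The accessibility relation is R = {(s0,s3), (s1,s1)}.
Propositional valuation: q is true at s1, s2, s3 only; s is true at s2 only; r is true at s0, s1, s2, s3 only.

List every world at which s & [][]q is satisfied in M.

s2

Let φ = s & [][]q. Evaluate φ at each world:
  s0 (successors {s3}): φ is false.
  s1 (successors {s1}): φ is false.
  s2 (successors ∅): φ is true.
  s3 (successors ∅): φ is false.
For instance, at s1:
  At s1: s is false, [][]q is true, so s & [][]q is false.
    At s1: [][]q requires []q at every successor {s1}.
      At s1: []q is true.
    So [][]q is true at s1.
Satisfying worlds: {s2}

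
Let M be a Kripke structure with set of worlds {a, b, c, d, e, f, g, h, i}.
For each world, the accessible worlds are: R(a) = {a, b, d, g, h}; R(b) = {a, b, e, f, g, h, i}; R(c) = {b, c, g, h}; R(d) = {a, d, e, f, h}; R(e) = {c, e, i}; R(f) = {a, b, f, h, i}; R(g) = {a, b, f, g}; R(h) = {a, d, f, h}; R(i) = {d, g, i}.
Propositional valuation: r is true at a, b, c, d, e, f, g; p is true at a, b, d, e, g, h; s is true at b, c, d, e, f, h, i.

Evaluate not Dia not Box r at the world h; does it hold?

No

Recall that Box ψ holds at a world iff ψ holds at every accessible world, and Dia ψ holds iff ψ holds at some accessible world.
At h: Dia not Box r is true, so not Dia not Box r is false.
  At h: Dia not Box r requires not Box r at some successor in {a, d, f, h}.
    not Box r holds at a, so Dia not Box r is true at h.
      At a: Box r is false, so not Box r is true.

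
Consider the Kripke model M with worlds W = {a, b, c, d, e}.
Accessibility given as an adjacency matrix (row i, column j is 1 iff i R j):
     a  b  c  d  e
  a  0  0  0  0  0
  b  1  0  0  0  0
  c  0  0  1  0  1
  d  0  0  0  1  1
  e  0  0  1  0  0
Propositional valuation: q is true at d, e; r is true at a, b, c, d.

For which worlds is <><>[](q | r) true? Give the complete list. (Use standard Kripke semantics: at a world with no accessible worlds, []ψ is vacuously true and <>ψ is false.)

c, d, e

Let φ = <><>[](q | r). Evaluate φ at each world:
  a (successors ∅): φ is false.
  b (successors {a}): φ is false.
  c (successors {c, e}): φ is true.
  d (successors {d, e}): φ is true.
  e (successors {c}): φ is true.
For instance, at e:
  At e: <><>[](q | r) requires <>[](q | r) at some successor in {c}.
    <>[](q | r) holds at c, so <><>[](q | r) is true at e.
      At c: <>[](q | r) requires [](q | r) at some successor in {c, e}.
        [](q | r) holds at c, so <>[](q | r) is true at c.
Satisfying worlds: {c, d, e}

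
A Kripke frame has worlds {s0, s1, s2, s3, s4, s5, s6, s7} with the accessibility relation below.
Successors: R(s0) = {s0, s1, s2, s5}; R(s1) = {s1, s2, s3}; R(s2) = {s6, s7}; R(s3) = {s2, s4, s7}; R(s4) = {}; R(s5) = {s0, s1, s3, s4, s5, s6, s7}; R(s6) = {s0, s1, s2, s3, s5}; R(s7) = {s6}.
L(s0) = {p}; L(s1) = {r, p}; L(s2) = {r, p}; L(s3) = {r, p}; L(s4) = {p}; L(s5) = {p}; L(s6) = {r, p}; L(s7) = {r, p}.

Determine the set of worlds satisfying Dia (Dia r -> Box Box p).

s0, s1, s2, s3, s5, s6, s7

Let φ = Dia (Dia r -> Box Box p). Evaluate φ at each world:
  s0 (successors {s0, s1, s2, s5}): φ is true.
  s1 (successors {s1, s2, s3}): φ is true.
  s2 (successors {s6, s7}): φ is true.
  s3 (successors {s2, s4, s7}): φ is true.
  s4 (successors ∅): φ is false.
  s5 (successors {s0, s1, s3, s4, s5, s6, s7}): φ is true.
  s6 (successors {s0, s1, s2, s3, s5}): φ is true.
  s7 (successors {s6}): φ is true.
For instance, at s5:
  At s5: Dia (Dia r -> Box Box p) requires Dia r -> Box Box p at some successor in {s0, s1, s3, s4, s5, s6, s7}.
    Dia r -> Box Box p holds at s0, so Dia (Dia r -> Box Box p) is true at s5.
      At s0: Dia r is true, Box Box p is true, so Dia r -> Box Box p is true.
Satisfying worlds: {s0, s1, s2, s3, s5, s6, s7}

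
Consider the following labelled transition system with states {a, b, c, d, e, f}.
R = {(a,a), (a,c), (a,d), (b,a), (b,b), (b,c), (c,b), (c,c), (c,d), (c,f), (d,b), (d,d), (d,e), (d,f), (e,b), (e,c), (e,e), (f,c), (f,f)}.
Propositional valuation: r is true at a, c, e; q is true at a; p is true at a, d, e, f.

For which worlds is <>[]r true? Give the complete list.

Let φ = <>[]r. Evaluate φ at each world:
  a (successors {a, c, d}): φ is false.
  b (successors {a, b, c}): φ is false.
  c (successors {b, c, d, f}): φ is false.
  d (successors {b, d, e, f}): φ is false.
  e (successors {b, c, e}): φ is false.
  f (successors {c, f}): φ is false.
For instance, at a:
  At a: <>[]r requires []r at some successor in {a, c, d}.
    At a: []r is false.
    At c: []r is false.
    At d: []r is false.
  So <>[]r is false at a.
Satisfying worlds: none.

none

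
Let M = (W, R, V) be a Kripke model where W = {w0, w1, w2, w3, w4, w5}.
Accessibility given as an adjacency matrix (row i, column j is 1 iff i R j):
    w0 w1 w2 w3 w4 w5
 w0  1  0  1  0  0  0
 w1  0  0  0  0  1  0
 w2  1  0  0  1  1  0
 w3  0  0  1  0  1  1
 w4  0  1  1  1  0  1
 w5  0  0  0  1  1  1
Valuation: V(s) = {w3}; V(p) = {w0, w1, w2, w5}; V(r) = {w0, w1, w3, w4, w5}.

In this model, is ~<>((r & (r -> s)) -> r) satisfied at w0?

No

At w0: <>((r & (r -> s)) -> r) is true, so ~<>((r & (r -> s)) -> r) is false.
  At w0: <>((r & (r -> s)) -> r) requires (r & (r -> s)) -> r at some successor in {w0, w2}.
    (r & (r -> s)) -> r holds at w0, so <>((r & (r -> s)) -> r) is true at w0.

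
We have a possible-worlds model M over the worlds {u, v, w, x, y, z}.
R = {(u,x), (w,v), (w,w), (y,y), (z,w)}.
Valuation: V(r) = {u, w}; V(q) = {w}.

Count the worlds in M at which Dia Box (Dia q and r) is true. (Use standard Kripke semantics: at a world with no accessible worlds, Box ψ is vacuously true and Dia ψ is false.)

2

Let φ = Dia Box (Dia q and r). Evaluate φ at each world:
  u (successors {x}): φ is true.
  v (successors ∅): φ is false.
  w (successors {v, w}): φ is true.
  x (successors ∅): φ is false.
  y (successors {y}): φ is false.
  z (successors {w}): φ is false.
For instance, at u:
  At u: Dia Box (Dia q and r) requires Box (Dia q and r) at some successor in {x}.
    Box (Dia q and r) holds at x, so Dia Box (Dia q and r) is true at u.
      At x: no accessible worlds, so Box (Dia q and r) holds vacuously.
Satisfying worlds: {u, w}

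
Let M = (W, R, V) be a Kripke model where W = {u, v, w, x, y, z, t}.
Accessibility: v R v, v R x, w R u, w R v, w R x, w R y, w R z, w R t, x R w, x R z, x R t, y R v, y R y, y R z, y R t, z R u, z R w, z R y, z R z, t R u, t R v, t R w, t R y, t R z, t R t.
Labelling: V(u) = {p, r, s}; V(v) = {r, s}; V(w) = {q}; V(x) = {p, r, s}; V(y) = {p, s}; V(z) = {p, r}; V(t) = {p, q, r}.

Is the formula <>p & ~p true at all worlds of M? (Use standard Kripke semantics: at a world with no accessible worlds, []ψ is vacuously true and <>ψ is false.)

Let φ = <>p & ~p. Evaluate φ at each world:
  u (successors ∅): φ is false.
  v (successors {v, x}): φ is true.
  w (successors {u, v, x, y, z, t}): φ is true.
  x (successors {w, z, t}): φ is false.
  y (successors {v, y, z, t}): φ is false.
  z (successors {u, w, y, z}): φ is false.
  t (successors {u, v, w, y, z, t}): φ is false.
Detail at u (counterexample):
  At u: <>p is false, ~p is false, so <>p & ~p is false.
    At u: no accessible worlds, so <>p is false.

No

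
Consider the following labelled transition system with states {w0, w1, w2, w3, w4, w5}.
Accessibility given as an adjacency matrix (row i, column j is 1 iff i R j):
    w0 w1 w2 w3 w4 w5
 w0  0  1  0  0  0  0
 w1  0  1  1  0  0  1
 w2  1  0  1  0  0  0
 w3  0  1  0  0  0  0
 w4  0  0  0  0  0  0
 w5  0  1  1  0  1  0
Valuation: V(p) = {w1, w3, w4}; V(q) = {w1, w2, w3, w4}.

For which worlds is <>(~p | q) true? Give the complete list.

Recall that <>ψ holds at a world iff ψ holds at some accessible world.
Let φ = <>(~p | q). Evaluate φ at each world:
  w0 (successors {w1}): φ is true.
  w1 (successors {w1, w2, w5}): φ is true.
  w2 (successors {w0, w2}): φ is true.
  w3 (successors {w1}): φ is true.
  w4 (successors ∅): φ is false.
  w5 (successors {w1, w2, w4}): φ is true.
For instance, at w5:
  At w5: <>(~p | q) requires ~p | q at some successor in {w1, w2, w4}.
    ~p | q holds at w1, so <>(~p | q) is true at w5.
Satisfying worlds: {w0, w1, w2, w3, w5}

w0, w1, w2, w3, w5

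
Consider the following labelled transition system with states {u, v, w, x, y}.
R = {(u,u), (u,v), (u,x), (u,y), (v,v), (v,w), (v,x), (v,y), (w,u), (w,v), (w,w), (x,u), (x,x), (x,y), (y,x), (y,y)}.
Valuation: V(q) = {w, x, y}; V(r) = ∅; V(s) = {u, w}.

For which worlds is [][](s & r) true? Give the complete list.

none

Let φ = [][](s & r). Evaluate φ at each world:
  u (successors {u, v, x, y}): φ is false.
  v (successors {v, w, x, y}): φ is false.
  w (successors {u, v, w}): φ is false.
  x (successors {u, x, y}): φ is false.
  y (successors {x, y}): φ is false.
For instance, at w:
  At w: [][](s & r) requires [](s & r) at every successor {u, v, w}.
    [](s & r) fails at u, so [][](s & r) is false at w.
      At u: [](s & r) requires s & r at every successor {u, v, x, y}.
        s & r fails at u, so [](s & r) is false at u.
Satisfying worlds: none.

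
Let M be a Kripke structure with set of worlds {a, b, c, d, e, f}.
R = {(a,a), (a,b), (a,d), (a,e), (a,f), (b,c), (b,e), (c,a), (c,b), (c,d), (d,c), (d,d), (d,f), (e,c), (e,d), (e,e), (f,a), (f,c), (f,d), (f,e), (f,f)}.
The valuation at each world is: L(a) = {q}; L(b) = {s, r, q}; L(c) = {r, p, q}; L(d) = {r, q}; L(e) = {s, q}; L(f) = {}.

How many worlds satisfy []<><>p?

Let φ = []<><>p. Evaluate φ at each world:
  a (successors {a, b, d, e, f}): φ is true.
  b (successors {c, e}): φ is true.
  c (successors {a, b, d}): φ is true.
  d (successors {c, d, f}): φ is true.
  e (successors {c, d, e}): φ is true.
  f (successors {a, c, d, e, f}): φ is true.
For instance, at b:
  At b: []<><>p requires <><>p at every successor {c, e}.
      At c: <><>p requires <>p at some successor in {a, b, d}.
        <>p holds at b, so <><>p is true at c.
      At e: <><>p requires <>p at some successor in {c, d, e}.
        <>p holds at d, so <><>p is true at e.
  So []<><>p is true at b.
Satisfying worlds: {a, b, c, d, e, f}

6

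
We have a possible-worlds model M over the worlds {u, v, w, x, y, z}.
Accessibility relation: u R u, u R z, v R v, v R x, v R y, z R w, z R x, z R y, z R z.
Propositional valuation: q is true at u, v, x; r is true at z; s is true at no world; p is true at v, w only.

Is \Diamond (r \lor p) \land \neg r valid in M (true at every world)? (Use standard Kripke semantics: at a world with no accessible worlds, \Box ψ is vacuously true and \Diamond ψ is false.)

No

Let φ = \Diamond (r \lor p) \land \neg r. Evaluate φ at each world:
  u (successors {u, z}): φ is true.
  v (successors {v, x, y}): φ is true.
  w (successors ∅): φ is false.
  x (successors ∅): φ is false.
  y (successors ∅): φ is false.
  z (successors {w, x, y, z}): φ is false.
Detail at w (counterexample):
  At w: \Diamond (r \lor p) is false, \neg r is true, so \Diamond (r \lor p) \land \neg r is false.
    At w: no accessible worlds, so \Diamond (r \lor p) is false.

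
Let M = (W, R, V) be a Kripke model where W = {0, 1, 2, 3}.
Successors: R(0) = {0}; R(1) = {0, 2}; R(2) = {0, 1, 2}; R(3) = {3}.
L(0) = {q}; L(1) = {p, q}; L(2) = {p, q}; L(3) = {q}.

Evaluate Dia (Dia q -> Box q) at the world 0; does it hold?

Recall that Box ψ holds at a world iff ψ holds at every accessible world, and Dia ψ holds iff ψ holds at some accessible world.
At 0: Dia (Dia q -> Box q) requires Dia q -> Box q at some successor in {0}.
  Dia q -> Box q holds at 0, so Dia (Dia q -> Box q) is true at 0.
    At 0: Dia q is true, Box q is true, so Dia q -> Box q is true.
      At 0: Dia q requires q at some successor in {0}.
        q holds at 0, so Dia q is true at 0.
      At 0: Box q requires q at every successor {0}.
        At 0: q is true.
      So Box q is true at 0.

Yes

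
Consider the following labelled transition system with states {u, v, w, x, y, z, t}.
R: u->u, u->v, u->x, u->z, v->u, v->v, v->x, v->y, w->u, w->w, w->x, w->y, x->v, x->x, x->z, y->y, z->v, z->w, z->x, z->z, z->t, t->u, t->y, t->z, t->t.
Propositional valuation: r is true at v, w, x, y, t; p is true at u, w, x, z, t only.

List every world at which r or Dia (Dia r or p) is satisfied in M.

Let φ = r or Dia (Dia r or p). Evaluate φ at each world:
  u (successors {u, v, x, z}): φ is true.
  v (successors {u, v, x, y}): φ is true.
  w (successors {u, w, x, y}): φ is true.
  x (successors {v, x, z}): φ is true.
  y (successors {y}): φ is true.
  z (successors {v, w, x, z, t}): φ is true.
  t (successors {u, y, z, t}): φ is true.
For instance, at v:
  At v: r is true, Dia (Dia r or p) is true, so r or Dia (Dia r or p) is true.
    At v: Dia (Dia r or p) requires Dia r or p at some successor in {u, v, x, y}.
      Dia r or p holds at u, so Dia (Dia r or p) is true at v.
Satisfying worlds: {u, v, w, x, y, z, t}

u, v, w, x, y, z, t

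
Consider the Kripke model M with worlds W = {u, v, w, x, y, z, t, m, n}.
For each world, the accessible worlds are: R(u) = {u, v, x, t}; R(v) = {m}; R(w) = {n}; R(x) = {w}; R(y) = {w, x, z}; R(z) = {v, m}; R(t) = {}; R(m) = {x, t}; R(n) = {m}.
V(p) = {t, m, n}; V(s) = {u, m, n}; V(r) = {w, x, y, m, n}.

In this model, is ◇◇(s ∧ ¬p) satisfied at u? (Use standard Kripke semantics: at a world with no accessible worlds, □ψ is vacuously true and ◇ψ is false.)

At u: ◇◇(s ∧ ¬p) requires ◇(s ∧ ¬p) at some successor in {u, v, x, t}.
  ◇(s ∧ ¬p) holds at u, so ◇◇(s ∧ ¬p) is true at u.
    At u: ◇(s ∧ ¬p) requires s ∧ ¬p at some successor in {u, v, x, t}.
      s ∧ ¬p holds at u, so ◇(s ∧ ¬p) is true at u.

Yes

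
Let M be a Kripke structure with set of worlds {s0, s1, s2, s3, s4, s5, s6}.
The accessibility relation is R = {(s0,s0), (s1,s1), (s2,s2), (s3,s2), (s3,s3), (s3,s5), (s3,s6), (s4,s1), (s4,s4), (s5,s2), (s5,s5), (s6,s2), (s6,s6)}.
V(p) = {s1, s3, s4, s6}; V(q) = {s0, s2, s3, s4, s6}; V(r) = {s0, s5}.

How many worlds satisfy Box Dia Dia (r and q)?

1

Let φ = Box Dia Dia (r and q). Evaluate φ at each world:
  s0 (successors {s0}): φ is true.
  s1 (successors {s1}): φ is false.
  s2 (successors {s2}): φ is false.
  s3 (successors {s2, s3, s5, s6}): φ is false.
  s4 (successors {s1, s4}): φ is false.
  s5 (successors {s2, s5}): φ is false.
  s6 (successors {s2, s6}): φ is false.
For instance, at s6:
  At s6: Box Dia Dia (r and q) requires Dia Dia (r and q) at every successor {s2, s6}.
    Dia Dia (r and q) fails at s2, so Box Dia Dia (r and q) is false at s6.
      At s2: Dia Dia (r and q) requires Dia (r and q) at some successor in {s2}.
        At s2: Dia (r and q) is false.
      So Dia Dia (r and q) is false at s2.
Satisfying worlds: {s0}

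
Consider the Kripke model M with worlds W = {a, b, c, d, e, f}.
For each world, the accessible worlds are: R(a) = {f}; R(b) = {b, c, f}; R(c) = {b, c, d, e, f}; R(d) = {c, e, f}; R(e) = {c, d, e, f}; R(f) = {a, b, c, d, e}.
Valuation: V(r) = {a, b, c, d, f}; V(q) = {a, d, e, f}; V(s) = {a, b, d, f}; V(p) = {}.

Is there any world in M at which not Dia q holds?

No

Recall that Dia ψ holds at a world iff ψ holds at some accessible world.
Let φ = not Dia q. Evaluate φ at each world:
  a (successors {f}): φ is false.
  b (successors {b, c, f}): φ is false.
  c (successors {b, c, d, e, f}): φ is false.
  d (successors {c, e, f}): φ is false.
  e (successors {c, d, e, f}): φ is false.
  f (successors {a, b, c, d, e}): φ is false.
For instance, at f:
  At f: Dia q is true, so not Dia q is false.
    At f: Dia q requires q at some successor in {a, b, c, d, e}.
      q holds at a, so Dia q is true at f.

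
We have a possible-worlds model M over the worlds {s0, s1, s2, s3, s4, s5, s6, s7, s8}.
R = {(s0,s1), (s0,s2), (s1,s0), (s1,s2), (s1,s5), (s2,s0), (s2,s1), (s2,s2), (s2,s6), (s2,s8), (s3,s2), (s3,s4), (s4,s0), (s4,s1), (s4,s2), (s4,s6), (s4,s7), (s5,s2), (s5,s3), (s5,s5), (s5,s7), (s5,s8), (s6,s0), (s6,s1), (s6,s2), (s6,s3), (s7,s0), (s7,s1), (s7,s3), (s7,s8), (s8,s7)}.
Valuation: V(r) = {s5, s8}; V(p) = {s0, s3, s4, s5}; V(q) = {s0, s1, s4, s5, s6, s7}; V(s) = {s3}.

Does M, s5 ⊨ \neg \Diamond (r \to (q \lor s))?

No

At s5: \Diamond (r \to (q \lor s)) is true, so \neg \Diamond (r \to (q \lor s)) is false.
  At s5: \Diamond (r \to (q \lor s)) requires r \to (q \lor s) at some successor in {s2, s3, s5, s7, s8}.
    r \to (q \lor s) holds at s2, so \Diamond (r \to (q \lor s)) is true at s5.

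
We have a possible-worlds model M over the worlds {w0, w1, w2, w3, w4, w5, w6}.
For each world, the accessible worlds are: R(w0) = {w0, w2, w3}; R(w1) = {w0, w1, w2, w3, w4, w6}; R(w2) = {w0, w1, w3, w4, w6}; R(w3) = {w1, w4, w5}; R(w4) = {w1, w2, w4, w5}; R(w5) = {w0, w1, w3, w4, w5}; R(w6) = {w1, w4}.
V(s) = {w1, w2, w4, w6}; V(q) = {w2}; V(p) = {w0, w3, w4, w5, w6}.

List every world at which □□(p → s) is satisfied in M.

none

Let φ = □□(p → s). Evaluate φ at each world:
  w0 (successors {w0, w2, w3}): φ is false.
  w1 (successors {w0, w1, w2, w3, w4, w6}): φ is false.
  w2 (successors {w0, w1, w3, w4, w6}): φ is false.
  w3 (successors {w1, w4, w5}): φ is false.
  w4 (successors {w1, w2, w4, w5}): φ is false.
  w5 (successors {w0, w1, w3, w4, w5}): φ is false.
  w6 (successors {w1, w4}): φ is false.
For instance, at w0:
  At w0: □□(p → s) requires □(p → s) at every successor {w0, w2, w3}.
    □(p → s) fails at w0, so □□(p → s) is false at w0.
      At w0: □(p → s) requires p → s at every successor {w0, w2, w3}.
        p → s fails at w0, so □(p → s) is false at w0.
Satisfying worlds: none.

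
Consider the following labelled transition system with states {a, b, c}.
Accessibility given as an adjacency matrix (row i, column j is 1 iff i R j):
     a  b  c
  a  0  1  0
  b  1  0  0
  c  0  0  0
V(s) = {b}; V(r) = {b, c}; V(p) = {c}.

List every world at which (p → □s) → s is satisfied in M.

Recall that □ψ holds at a world iff ψ holds at every accessible world, and ◇ψ holds iff ψ holds at some accessible world.
Let φ = (p → □s) → s. Evaluate φ at each world:
  a (successors {b}): φ is false.
  b (successors {a}): φ is true.
  c (successors ∅): φ is false.
For instance, at a:
  At a: p → □s is true, s is false, so (p → □s) → s is false.
    At a: p is false, □s is true, so p → □s is true.
      At a: □s requires s at every successor {b}.
        At b: s is true.
      So □s is true at a.
Satisfying worlds: {b}

b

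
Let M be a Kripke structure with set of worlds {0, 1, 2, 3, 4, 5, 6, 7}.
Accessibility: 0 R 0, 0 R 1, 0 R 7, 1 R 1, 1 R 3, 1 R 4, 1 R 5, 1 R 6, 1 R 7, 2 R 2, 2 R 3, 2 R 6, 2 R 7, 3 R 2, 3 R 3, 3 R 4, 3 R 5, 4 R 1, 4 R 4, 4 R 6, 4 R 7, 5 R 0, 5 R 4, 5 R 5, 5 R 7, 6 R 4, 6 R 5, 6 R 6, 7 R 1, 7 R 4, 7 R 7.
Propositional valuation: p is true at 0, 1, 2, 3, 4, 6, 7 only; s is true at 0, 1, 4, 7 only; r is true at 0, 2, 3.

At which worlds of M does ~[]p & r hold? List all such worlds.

Let φ = ~[]p & r. Evaluate φ at each world:
  0 (successors {0, 1, 7}): φ is false.
  1 (successors {1, 3, 4, 5, 6, 7}): φ is false.
  2 (successors {2, 3, 6, 7}): φ is false.
  3 (successors {2, 3, 4, 5}): φ is true.
  4 (successors {1, 4, 6, 7}): φ is false.
  5 (successors {0, 4, 5, 7}): φ is false.
  6 (successors {4, 5, 6}): φ is false.
  7 (successors {1, 4, 7}): φ is false.
For instance, at 3:
  At 3: ~[]p is true, r is true, so ~[]p & r is true.
    At 3: []p is false, so ~[]p is true.
      At 3: []p requires p at every successor {2, 3, 4, 5}.
        p fails at 5, so []p is false at 3.
Satisfying worlds: {3}

3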